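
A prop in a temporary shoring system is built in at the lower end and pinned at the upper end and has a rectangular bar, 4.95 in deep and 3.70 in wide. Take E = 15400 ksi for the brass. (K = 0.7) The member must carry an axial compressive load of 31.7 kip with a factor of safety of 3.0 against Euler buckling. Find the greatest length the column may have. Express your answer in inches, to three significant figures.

L_max ≈ 261 in

Buckling occurs about the weak axis: I_min = h·b³/12 with b = 3.70 in (the shorter side).
I_min = 4.95×3.70³/12 = 20.89 in⁴
Required critical load P_cr = n·P = 3.0 × 31.7 = 95.10 kip = 9.510×10^4 lb
From P_cr = π²EI/(K·L)²:  L = (1/K)·√(π²EI/P_cr) = (1/0.7)·√(π²×1.54×10^7×20.89/9.510×10^4)
L = 261 in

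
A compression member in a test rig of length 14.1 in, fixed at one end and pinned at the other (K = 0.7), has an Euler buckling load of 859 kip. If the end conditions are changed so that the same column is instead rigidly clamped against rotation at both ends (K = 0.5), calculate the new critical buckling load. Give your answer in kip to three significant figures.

P_cr ∝ 1/K², so P_cr,new = P_cr,old × (K_old/K_new)² = 859 × (0.7/0.5)²
= 859 × 1.960 = 1680 kip

P_cr ≈ 1680 kip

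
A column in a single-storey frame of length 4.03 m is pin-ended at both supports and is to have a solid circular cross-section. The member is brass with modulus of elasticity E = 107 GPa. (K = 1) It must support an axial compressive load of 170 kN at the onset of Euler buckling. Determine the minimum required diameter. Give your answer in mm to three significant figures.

d ≈ 85.4 mm

L_e = K·L = 1 × 4.03 = 4.030 m
Required I = P_cr·L_e²/(π²E) = 1.700×10^5 × 4.030² / (π² × 1.07×10^11) = 2.614×10^-6 m⁴
I_req = 2.614×10^6 mm⁴
Solid circle: I = πd⁴/64  ⇒  d = (64I/π)^(1/4) = (64×2.614×10^6/π)^(1/4) = 85.4 mm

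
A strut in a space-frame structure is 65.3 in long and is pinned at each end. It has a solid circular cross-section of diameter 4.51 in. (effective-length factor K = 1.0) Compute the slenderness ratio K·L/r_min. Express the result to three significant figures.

For a solid circle r = d/4 = 4.51/4 = 1.128 in
L_e = K·L = 1 × 65.3 = 65.30 in
λ = L_e / r_min = 65.300 / 1.128 = 57.9

λ ≈ 57.9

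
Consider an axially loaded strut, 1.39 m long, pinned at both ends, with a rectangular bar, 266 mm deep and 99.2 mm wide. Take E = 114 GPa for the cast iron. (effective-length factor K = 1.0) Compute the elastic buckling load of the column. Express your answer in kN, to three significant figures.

Buckling occurs about the weak axis: I_min = h·b³/12 with b = 99.2 mm (the shorter side).
I_min = 266×99.2³/12 = 2.164×10^7 mm⁴
I = 2.164×10^7 mm⁴ = 2.164×10^-5 m⁴
Effective length L_e = K·L = 1 × 1.39 = 1.390 m
P_cr = π²EI / L_e² = π² × 114×10⁹ × 2.164×10^-5 / 1.390² = 1.260×10^7 N

P_cr ≈ 12600 kN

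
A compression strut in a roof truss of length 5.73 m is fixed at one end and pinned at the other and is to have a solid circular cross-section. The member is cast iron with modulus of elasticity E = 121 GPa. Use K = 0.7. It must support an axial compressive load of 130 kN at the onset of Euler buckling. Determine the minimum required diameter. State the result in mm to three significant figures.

d ≈ 77.3 mm

L_e = K·L = 0.7 × 5.73 = 4.011 m
Required I = P_cr·L_e²/(π²E) = 1.300×10^5 × 4.011² / (π² × 1.21×10^11) = 1.751×10^-6 m⁴
I_req = 1.751×10^6 mm⁴
Solid circle: I = πd⁴/64  ⇒  d = (64I/π)^(1/4) = (64×1.751×10^6/π)^(1/4) = 77.3 mm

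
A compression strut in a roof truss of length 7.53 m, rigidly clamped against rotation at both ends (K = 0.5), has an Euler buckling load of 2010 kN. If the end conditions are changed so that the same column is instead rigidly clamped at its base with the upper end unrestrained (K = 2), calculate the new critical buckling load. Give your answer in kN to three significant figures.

P_cr ≈ 126 kN

P_cr ∝ 1/K², so P_cr,new = P_cr,old × (K_old/K_new)² = 2010 × (0.5/2)²
= 2010 × 0.06250 = 126 kN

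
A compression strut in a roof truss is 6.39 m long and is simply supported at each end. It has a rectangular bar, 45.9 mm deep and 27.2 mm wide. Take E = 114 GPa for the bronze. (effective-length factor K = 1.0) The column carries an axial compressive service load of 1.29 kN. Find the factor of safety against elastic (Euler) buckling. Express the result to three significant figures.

n ≈ 1.64

Buckling occurs about the weak axis: I_min = h·b³/12 with b = 27.2 mm (the shorter side).
I_min = 45.9×27.2³/12 = 7.697×10^4 mm⁴
I = 7.697×10^4 mm⁴ = 7.697×10^-8 m⁴
Effective length L_e = K·L = 1 × 6.39 = 6.390 m
P_cr = π²EI / L_e² = π² × 114×10⁹ × 7.697×10^-8 / 6.390² = 2.121×10^3 N
Factor of safety n = P_cr / P = 2.1210 / 1.29 = 1.64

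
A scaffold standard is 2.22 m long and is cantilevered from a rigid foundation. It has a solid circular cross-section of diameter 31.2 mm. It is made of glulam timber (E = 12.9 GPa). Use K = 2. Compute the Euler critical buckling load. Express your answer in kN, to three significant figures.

I = πd⁴/64 = π×31.2⁴/64 = 4.651×10^4 mm⁴
I = 4.651×10^4 mm⁴ = 4.651×10^-8 m⁴
Effective length L_e = K·L = 2 × 2.22 = 4.440 m
P_cr = π²EI / L_e² = π² × 12.9×10⁹ × 4.651×10^-8 / 4.440² = 300.4 N

P_cr ≈ 0.300 kN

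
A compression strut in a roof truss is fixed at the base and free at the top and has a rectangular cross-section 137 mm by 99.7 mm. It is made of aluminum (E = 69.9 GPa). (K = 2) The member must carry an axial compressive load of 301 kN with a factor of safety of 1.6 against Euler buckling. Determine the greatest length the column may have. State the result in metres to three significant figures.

L_max ≈ 2.01 m

Buckling occurs about the weak axis: I_min = h·b³/12 with b = 99.7 mm (the shorter side).
I_min = 137×99.7³/12 = 1.131×10^7 mm⁴
I = 1.131×10^-5 m⁴
Required critical load P_cr = n·P = 1.6 × 301 = 481.6 kN = 4.816×10^5 N
From P_cr = π²EI/(K·L)²:  L = (1/K)·√(π²EI/P_cr) = (1/2)·√(π²×6.99×10^10×1.131×10^-5/4.816×10^5)
L = 2.01 m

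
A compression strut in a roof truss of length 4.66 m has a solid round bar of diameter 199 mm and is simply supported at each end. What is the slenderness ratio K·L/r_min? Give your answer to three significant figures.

I = πd⁴/64 = π×199⁴/64 = 7.698×10^7 mm⁴
A = 3.110×10^4 mm²;  r_min = √(I/A) = √(7.698×10^7/3.110×10^4) = 49.75 mm
L_e = K·L = 1 × 4.66 m = 4.660 m = 4660.0 mm
λ = L_e / r_min = 4660.0 / 49.75 = 93.7

λ ≈ 93.7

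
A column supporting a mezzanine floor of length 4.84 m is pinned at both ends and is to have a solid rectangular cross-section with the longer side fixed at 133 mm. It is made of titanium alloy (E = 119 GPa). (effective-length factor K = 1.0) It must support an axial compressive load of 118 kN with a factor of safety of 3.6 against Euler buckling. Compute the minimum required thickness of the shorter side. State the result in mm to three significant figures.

Required P_cr = n·P = 3.6 × 118 = 424.8 kN
L_e = K·L = 1 × 4.84 = 4.840 m
Required I = P_cr·L_e²/(π²E) = 4.248×10^5 × 4.840² / (π² × 1.19×10^11) = 8.473×10^-6 m⁴
I_req = 8.473×10^6 mm⁴
Rectangle, weak axis: I_min = h·b³/12 with h = 133 mm fixed  ⇒  b = (12I/h)^(1/3) = 91.4 mm

b ≈ 91.4 mm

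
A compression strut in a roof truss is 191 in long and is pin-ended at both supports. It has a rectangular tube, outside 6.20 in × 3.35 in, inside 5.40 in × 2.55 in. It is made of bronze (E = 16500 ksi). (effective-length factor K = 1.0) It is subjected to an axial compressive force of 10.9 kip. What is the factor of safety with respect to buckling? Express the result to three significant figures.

Weak-axis I_min = (h_o·b_o³ − h_i·b_i³)/12 with b_o = 3.35, b_i = 2.550 in (shorter outer/inner sides).
I_min = (6.20×3.35³ − 5.400×2.550³)/12 = 11.96 in⁴
Effective length L_e = K·L = 1 × 191 = 191.0 in
P_cr = π²EI / L_e² = π² × 16500×10³ × 11.96 / 191.0² = 5.340×10^4 lb
Factor of safety n = P_cr / P = 53.400 / 10.9 = 4.90

n ≈ 4.90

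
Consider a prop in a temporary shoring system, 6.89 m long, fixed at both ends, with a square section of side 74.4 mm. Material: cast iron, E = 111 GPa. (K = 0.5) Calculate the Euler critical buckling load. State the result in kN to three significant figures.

I = a⁴/12 = 74.4⁴/12 = 2.553×10^6 mm⁴
I = 2.553×10^6 mm⁴ = 2.553×10^-6 m⁴
Effective length L_e = K·L = 0.5 × 6.89 = 3.445 m
P_cr = π²EI / L_e² = π² × 111×10⁹ × 2.553×10^-6 / 3.445² = 2.357×10^5 N

P_cr ≈ 236 kN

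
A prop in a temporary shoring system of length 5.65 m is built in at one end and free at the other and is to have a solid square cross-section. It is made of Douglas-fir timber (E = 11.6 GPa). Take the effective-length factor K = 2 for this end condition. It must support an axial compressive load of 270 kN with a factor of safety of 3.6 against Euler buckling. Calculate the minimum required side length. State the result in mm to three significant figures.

a ≈ 338 mm

Required P_cr = n·P = 3.6 × 270 = 972.0 kN
L_e = K·L = 2 × 5.65 = 11.30 m
Required I = P_cr·L_e²/(π²E) = 9.720×10^5 × 11.30² / (π² × 1.16×10^10) = 1.084×10^-3 m⁴
I_req = 1.084×10^9 mm⁴
Solid square: I = a⁴/12  ⇒  a = (12I)^(1/4) = (12×1.084×10^9)^(1/4) = 338 mm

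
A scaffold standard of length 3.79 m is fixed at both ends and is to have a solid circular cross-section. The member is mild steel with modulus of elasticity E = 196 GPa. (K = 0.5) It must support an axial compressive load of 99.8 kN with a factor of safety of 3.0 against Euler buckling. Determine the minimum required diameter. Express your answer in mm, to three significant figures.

d ≈ 58.0 mm

Required P_cr = n·P = 3.0 × 99.8 = 299.4 kN
L_e = K·L = 0.5 × 3.79 = 1.895 m
Required I = P_cr·L_e²/(π²E) = 2.994×10^5 × 1.895² / (π² × 1.96×10^11) = 5.558×10^-7 m⁴
I_req = 5.558×10^5 mm⁴
Solid circle: I = πd⁴/64  ⇒  d = (64I/π)^(1/4) = (64×5.558×10^5/π)^(1/4) = 58.0 mm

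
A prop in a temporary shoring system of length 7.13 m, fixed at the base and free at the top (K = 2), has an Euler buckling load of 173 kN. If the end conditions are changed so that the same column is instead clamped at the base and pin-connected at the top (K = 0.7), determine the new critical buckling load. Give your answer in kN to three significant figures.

P_cr ∝ 1/K², so P_cr,new = P_cr,old × (K_old/K_new)² = 173 × (2/0.7)²
= 173 × 8.163 = 1410 kN

P_cr ≈ 1410 kN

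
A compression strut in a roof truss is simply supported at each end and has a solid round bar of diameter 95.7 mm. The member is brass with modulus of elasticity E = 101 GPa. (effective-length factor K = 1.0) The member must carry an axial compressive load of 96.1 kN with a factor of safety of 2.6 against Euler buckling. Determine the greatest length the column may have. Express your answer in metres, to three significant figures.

L_max ≈ 4.05 m

I = πd⁴/64 = π×95.7⁴/64 = 4.117×10^6 mm⁴
I = 4.117×10^-6 m⁴
Required critical load P_cr = n·P = 2.6 × 96.1 = 249.9 kN = 2.499×10^5 N
From P_cr = π²EI/(K·L)²:  L = (1/K)·√(π²EI/P_cr) = (1/1)·√(π²×1.01×10^11×4.117×10^-6/2.499×10^5)
L = 4.05 m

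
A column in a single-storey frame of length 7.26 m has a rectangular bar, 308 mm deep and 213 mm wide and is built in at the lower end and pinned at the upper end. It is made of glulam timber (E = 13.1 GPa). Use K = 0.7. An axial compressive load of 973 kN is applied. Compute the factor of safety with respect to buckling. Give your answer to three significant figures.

n ≈ 1.28

Buckling occurs about the weak axis: I_min = h·b³/12 with b = 213 mm (the shorter side).
I_min = 308×213³/12 = 2.480×10^8 mm⁴
I = 2.480×10^8 mm⁴ = 2.480×10^-4 m⁴
Effective length L_e = K·L = 0.7 × 7.26 = 5.082 m
P_cr = π²EI / L_e² = π² × 13.1×10⁹ × 2.480×10^-4 / 5.082² = 1.242×10^6 N
Factor of safety n = P_cr / P = 1241.7 / 973 = 1.28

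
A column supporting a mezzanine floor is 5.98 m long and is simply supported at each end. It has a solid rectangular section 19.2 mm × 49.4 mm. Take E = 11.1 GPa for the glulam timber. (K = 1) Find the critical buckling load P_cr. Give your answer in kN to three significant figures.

Buckling occurs about the weak axis: I_min = h·b³/12 with b = 19.2 mm (the shorter side).
I_min = 49.4×19.2³/12 = 2.914×10^4 mm⁴
I = 2.914×10^4 mm⁴ = 2.914×10^-8 m⁴
Effective length L_e = K·L = 1 × 5.98 = 5.980 m
P_cr = π²EI / L_e² = π² × 11.1×10⁹ × 2.914×10^-8 / 5.980² = 89.26 N

P_cr ≈ 0.0893 kN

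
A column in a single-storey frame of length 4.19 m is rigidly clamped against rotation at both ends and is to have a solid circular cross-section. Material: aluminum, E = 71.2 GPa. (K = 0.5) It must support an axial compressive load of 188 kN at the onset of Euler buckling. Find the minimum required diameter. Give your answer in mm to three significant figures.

L_e = K·L = 0.5 × 4.19 = 2.095 m
Required I = P_cr·L_e²/(π²E) = 1.880×10^5 × 2.095² / (π² × 7.12×10^10) = 1.174×10^-6 m⁴
I_req = 1.174×10^6 mm⁴
Solid circle: I = πd⁴/64  ⇒  d = (64I/π)^(1/4) = (64×1.174×10^6/π)^(1/4) = 69.9 mm

d ≈ 69.9 mm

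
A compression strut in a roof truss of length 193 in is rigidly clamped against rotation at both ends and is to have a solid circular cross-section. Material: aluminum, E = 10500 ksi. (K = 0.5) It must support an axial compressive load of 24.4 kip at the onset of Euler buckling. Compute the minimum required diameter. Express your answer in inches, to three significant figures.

L_e = K·L = 0.5 × 193 = 96.50 in
Required I = P_cr·L_e²/(π²E) = 2.440×10^4 × 96.50² / (π² × 1.05×10^7) = 2.193 in⁴
Solid circle: I = πd⁴/64  ⇒  d = (64I/π)^(1/4) = (64×2.193/π)^(1/4) = 2.59 in

d ≈ 2.59 in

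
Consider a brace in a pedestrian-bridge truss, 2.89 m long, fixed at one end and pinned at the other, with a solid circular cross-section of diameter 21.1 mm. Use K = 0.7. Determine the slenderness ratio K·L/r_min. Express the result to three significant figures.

For a solid circle r = d/4 = 21.1/4 = 5.275 mm
L_e = K·L = 0.7 × 2.89 m = 2.023 m = 2023.0 mm
λ = L_e / r_min = 2023.0 / 5.275 = 384

λ ≈ 384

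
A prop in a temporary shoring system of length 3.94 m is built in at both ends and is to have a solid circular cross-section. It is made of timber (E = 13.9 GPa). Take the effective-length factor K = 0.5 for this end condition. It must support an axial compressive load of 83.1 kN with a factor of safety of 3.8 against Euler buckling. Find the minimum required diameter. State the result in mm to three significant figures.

d ≈ 116 mm

Required P_cr = n·P = 3.8 × 83.1 = 315.8 kN
L_e = K·L = 0.5 × 3.94 = 1.970 m
Required I = P_cr·L_e²/(π²E) = 3.158×10^5 × 1.970² / (π² × 1.39×10^10) = 8.933×10^-6 m⁴
I_req = 8.933×10^6 mm⁴
Solid circle: I = πd⁴/64  ⇒  d = (64I/π)^(1/4) = (64×8.933×10^6/π)^(1/4) = 116 mm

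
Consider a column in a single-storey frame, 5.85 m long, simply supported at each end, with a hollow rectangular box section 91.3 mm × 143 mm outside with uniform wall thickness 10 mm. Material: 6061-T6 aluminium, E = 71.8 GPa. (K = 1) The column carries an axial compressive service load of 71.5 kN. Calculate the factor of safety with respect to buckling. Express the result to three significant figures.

Inner dimensions: h_i = 143 − 2×10 = 123.0 mm, b_i = 91.3 − 2×10 = 71.30 mm
Weak-axis I_min = (h_o·b_o³ − h_i·b_i³)/12 with b_o = 91.3, b_i = 71.30 mm (shorter outer/inner sides).
I_min = (143×91.3³ − 123.0×71.30³)/12 = 5.354×10^6 mm⁴
I = 5.354×10^6 mm⁴ = 5.354×10^-6 m⁴
Effective length L_e = K·L = 1 × 5.85 = 5.850 m
P_cr = π²EI / L_e² = π² × 71.8×10⁹ × 5.354×10^-6 / 5.850² = 1.109×10^5 N
Factor of safety n = P_cr / P = 110.86 / 71.5 = 1.55

n ≈ 1.55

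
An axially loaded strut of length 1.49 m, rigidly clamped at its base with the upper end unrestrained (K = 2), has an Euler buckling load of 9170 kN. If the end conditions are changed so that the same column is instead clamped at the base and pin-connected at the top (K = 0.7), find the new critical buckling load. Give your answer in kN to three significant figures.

P_cr ≈ 74900 kN

P_cr ∝ 1/K², so P_cr,new = P_cr,old × (K_old/K_new)² = 9170 × (2/0.7)²
= 9170 × 8.163 = 74900 kN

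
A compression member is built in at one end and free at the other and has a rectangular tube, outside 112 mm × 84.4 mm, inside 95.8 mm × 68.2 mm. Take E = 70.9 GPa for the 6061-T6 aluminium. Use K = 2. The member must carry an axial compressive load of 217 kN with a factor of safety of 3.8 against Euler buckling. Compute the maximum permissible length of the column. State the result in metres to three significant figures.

L_max ≈ 0.808 m

Weak-axis I_min = (h_o·b_o³ − h_i·b_i³)/12 with b_o = 84.4, b_i = 68.20 mm (shorter outer/inner sides).
I_min = (112×84.4³ − 95.80×68.20³)/12 = 3.079×10^6 mm⁴
I = 3.079×10^-6 m⁴
Required critical load P_cr = n·P = 3.8 × 217 = 824.6 kN = 8.246×10^5 N
From P_cr = π²EI/(K·L)²:  L = (1/K)·√(π²EI/P_cr) = (1/2)·√(π²×7.09×10^10×3.079×10^-6/8.246×10^5)
L = 0.808 m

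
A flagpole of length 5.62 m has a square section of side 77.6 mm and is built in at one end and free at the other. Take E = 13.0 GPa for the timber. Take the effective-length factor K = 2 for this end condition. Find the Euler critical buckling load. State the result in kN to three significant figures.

P_cr ≈ 3.07 kN

I = a⁴/12 = 77.6⁴/12 = 3.022×10^6 mm⁴
I = 3.022×10^6 mm⁴ = 3.022×10^-6 m⁴
Effective length L_e = K·L = 2 × 5.62 = 11.24 m
P_cr = π²EI / L_e² = π² × 13.0×10⁹ × 3.022×10^-6 / 11.24² = 3.069×10^3 N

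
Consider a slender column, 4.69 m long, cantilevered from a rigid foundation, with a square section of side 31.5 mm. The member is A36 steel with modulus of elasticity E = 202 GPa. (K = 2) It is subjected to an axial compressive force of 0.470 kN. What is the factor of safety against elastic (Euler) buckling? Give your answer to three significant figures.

n ≈ 3.96

I = a⁴/12 = 31.5⁴/12 = 8.205×10^4 mm⁴
I = 8.205×10^4 mm⁴ = 8.205×10^-8 m⁴
Effective length L_e = K·L = 2 × 4.69 = 9.380 m
P_cr = π²EI / L_e² = π² × 202×10⁹ × 8.205×10^-8 / 9.380² = 1.859×10^3 N
Factor of safety n = P_cr / P = 1.8591 / 0.470 = 3.96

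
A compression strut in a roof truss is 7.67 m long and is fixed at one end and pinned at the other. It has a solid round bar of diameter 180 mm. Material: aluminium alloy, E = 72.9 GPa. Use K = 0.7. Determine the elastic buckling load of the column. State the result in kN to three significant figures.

I = πd⁴/64 = π×180⁴/64 = 5.153×10^7 mm⁴
I = 5.153×10^7 mm⁴ = 5.153×10^-5 m⁴
Effective length L_e = K·L = 0.7 × 7.67 = 5.369 m
P_cr = π²EI / L_e² = π² × 72.9×10⁹ × 5.153×10^-5 / 5.369² = 1.286×10^6 N

P_cr ≈ 1290 kN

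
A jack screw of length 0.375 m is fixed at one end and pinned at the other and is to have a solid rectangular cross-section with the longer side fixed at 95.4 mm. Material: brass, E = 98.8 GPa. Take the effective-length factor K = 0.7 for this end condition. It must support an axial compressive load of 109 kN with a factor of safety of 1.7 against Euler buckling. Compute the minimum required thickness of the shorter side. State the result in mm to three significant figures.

b ≈ 11.8 mm

Required P_cr = n·P = 1.7 × 109 = 185.3 kN
L_e = K·L = 0.7 × 0.375 = 0.2625 m
Required I = P_cr·L_e²/(π²E) = 1.853×10^5 × 0.2625² / (π² × 9.88×10^10) = 1.309×10^-8 m⁴
I_req = 1.309×10^4 mm⁴
Rectangle, weak axis: I_min = h·b³/12 with h = 95.4 mm fixed  ⇒  b = (12I/h)^(1/3) = 11.8 mm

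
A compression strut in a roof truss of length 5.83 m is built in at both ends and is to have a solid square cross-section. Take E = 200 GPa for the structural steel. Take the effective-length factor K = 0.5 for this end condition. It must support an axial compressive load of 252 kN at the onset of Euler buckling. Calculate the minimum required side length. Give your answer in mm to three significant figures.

L_e = K·L = 0.5 × 5.83 = 2.915 m
Required I = P_cr·L_e²/(π²E) = 2.520×10^5 × 2.915² / (π² × 2.00×10^11) = 1.085×10^-6 m⁴
I_req = 1.085×10^6 mm⁴
Solid square: I = a⁴/12  ⇒  a = (12I)^(1/4) = (12×1.085×10^6)^(1/4) = 60.1 mm

a ≈ 60.1 mm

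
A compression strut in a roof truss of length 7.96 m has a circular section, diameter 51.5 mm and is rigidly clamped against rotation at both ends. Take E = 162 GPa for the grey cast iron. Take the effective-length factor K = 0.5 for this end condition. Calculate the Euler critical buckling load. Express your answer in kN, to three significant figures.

P_cr ≈ 34.9 kN

I = πd⁴/64 = π×51.5⁴/64 = 3.453×10^5 mm⁴
I = 3.453×10^5 mm⁴ = 3.453×10^-7 m⁴
Effective length L_e = K·L = 0.5 × 7.96 = 3.980 m
P_cr = π²EI / L_e² = π² × 162×10⁹ × 3.453×10^-7 / 3.980² = 3.485×10^4 N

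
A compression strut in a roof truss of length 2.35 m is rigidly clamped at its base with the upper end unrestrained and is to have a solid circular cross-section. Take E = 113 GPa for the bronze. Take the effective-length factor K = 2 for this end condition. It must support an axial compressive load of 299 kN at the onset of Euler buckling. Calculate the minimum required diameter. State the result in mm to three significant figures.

L_e = K·L = 2 × 2.35 = 4.700 m
Required I = P_cr·L_e²/(π²E) = 2.990×10^5 × 4.700² / (π² × 1.13×10^11) = 5.922×10^-6 m⁴
I_req = 5.922×10^6 mm⁴
Solid circle: I = πd⁴/64  ⇒  d = (64I/π)^(1/4) = (64×5.922×10^6/π)^(1/4) = 105 mm

d ≈ 105 mm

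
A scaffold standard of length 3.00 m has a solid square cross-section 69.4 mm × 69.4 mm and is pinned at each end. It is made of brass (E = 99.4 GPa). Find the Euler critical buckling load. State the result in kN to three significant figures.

I = a⁴/12 = 69.4⁴/12 = 1.933×10^6 mm⁴
I = 1.933×10^6 mm⁴ = 1.933×10^-6 m⁴
Effective length L_e = K·L = 1 × 3.00 = 3.000 m
P_cr = π²EI / L_e² = π² × 99.4×10⁹ × 1.933×10^-6 / 3.000² = 2.107×10^5 N

P_cr ≈ 211 kN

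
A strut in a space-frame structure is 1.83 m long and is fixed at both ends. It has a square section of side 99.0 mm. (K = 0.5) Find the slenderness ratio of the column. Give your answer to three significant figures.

I = a⁴/12 = 99.0⁴/12 = 8.005×10^6 mm⁴
A = 9.801×10^3 mm²;  r_min = √(I/A) = √(8.005×10^6/9.801×10^3) = 28.58 mm
L_e = K·L = 0.5 × 1.83 m = 0.9150 m = 915.00 mm
λ = L_e / r_min = 915.00 / 28.58 = 32.0

λ ≈ 32.0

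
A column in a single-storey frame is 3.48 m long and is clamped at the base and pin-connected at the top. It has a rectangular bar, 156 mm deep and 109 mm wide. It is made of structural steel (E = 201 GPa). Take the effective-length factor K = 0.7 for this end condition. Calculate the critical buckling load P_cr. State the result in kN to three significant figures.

Buckling occurs about the weak axis: I_min = h·b³/12 with b = 109 mm (the shorter side).
I_min = 156×109³/12 = 1.684×10^7 mm⁴
I = 1.684×10^7 mm⁴ = 1.684×10^-5 m⁴
Effective length L_e = K·L = 0.7 × 3.48 = 2.436 m
P_cr = π²EI / L_e² = π² × 201×10⁹ × 1.684×10^-5 / 2.436² = 5.628×10^6 N

P_cr ≈ 5630 kN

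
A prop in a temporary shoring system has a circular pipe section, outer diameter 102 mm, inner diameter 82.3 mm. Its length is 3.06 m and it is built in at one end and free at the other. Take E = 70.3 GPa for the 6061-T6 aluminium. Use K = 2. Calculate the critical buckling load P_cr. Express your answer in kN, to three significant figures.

d_o = 102 mm, d_i = 82.3 mm
I = π(d_o⁴ − d_i⁴)/64 = π(102⁴ − 82.30⁴)/64 = 3.061×10^6 mm⁴
I = 3.061×10^6 mm⁴ = 3.061×10^-6 m⁴
Effective length L_e = K·L = 2 × 3.06 = 6.120 m
P_cr = π²EI / L_e² = π² × 70.3×10⁹ × 3.061×10^-6 / 6.120² = 5.671×10^4 N

P_cr ≈ 56.7 kN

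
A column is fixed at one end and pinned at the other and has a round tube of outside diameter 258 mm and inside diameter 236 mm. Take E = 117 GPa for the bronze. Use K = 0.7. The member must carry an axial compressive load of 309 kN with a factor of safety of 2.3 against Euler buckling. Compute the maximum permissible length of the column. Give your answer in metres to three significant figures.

d_o = 258 mm, d_i = 236 mm
I = π(d_o⁴ − d_i⁴)/64 = π(258⁴ − 236.0⁴)/64 = 6.522×10^7 mm⁴
I = 6.522×10^-5 m⁴
Required critical load P_cr = n·P = 2.3 × 309 = 710.7 kN = 7.107×10^5 N
From P_cr = π²EI/(K·L)²:  L = (1/K)·√(π²EI/P_cr) = (1/0.7)·√(π²×1.17×10^11×6.522×10^-5/7.107×10^5)
L = 14.7 m

L_max ≈ 14.7 m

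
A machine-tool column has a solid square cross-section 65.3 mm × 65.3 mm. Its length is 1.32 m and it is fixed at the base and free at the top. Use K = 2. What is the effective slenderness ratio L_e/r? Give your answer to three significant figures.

For a square r = a/√12 = 65.3/√12 = 18.85 mm
L_e = K·L = 2 × 1.32 m = 2.640 m = 2640.0 mm
λ = L_e / r_min = 2640.0 / 18.85 = 140

λ ≈ 140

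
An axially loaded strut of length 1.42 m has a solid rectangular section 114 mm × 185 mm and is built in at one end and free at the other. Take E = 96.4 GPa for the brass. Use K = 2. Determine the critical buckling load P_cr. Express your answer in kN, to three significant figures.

P_cr ≈ 2690 kN

Buckling occurs about the weak axis: I_min = h·b³/12 with b = 114 mm (the shorter side).
I_min = 185×114³/12 = 2.284×10^7 mm⁴
I = 2.284×10^7 mm⁴ = 2.284×10^-5 m⁴
Effective length L_e = K·L = 2 × 1.42 = 2.840 m
P_cr = π²EI / L_e² = π² × 96.4×10⁹ × 2.284×10^-5 / 2.840² = 2.694×10^6 N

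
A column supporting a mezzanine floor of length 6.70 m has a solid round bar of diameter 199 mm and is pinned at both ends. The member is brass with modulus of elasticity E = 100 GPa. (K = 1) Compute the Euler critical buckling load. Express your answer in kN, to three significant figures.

I = πd⁴/64 = π×199⁴/64 = 7.698×10^7 mm⁴
I = 7.698×10^7 mm⁴ = 7.698×10^-5 m⁴
Effective length L_e = K·L = 1 × 6.70 = 6.700 m
P_cr = π²EI / L_e² = π² × 100×10⁹ × 7.698×10^-5 / 6.700² = 1.693×10^6 N

P_cr ≈ 1690 kN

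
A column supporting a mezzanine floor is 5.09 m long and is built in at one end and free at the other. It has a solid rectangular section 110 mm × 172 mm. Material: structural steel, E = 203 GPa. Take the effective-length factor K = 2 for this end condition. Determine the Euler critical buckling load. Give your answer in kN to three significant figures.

Buckling occurs about the weak axis: I_min = h·b³/12 with b = 110 mm (the shorter side).
I_min = 172×110³/12 = 1.908×10^7 mm⁴
I = 1.908×10^7 mm⁴ = 1.908×10^-5 m⁴
Effective length L_e = K·L = 2 × 5.09 = 10.18 m
P_cr = π²EI / L_e² = π² × 203×10⁹ × 1.908×10^-5 / 10.18² = 3.688×10^5 N

P_cr ≈ 369 kN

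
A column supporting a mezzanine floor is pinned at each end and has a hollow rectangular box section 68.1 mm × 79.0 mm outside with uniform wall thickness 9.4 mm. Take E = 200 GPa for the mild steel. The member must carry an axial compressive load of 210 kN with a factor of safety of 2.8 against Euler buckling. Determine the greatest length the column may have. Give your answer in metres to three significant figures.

Inner dimensions: h_i = 79.0 − 2×9.4 = 60.20 mm, b_i = 68.1 − 2×9.4 = 49.30 mm
Weak-axis I_min = (h_o·b_o³ − h_i·b_i³)/12 with b_o = 68.1, b_i = 49.30 mm (shorter outer/inner sides).
I_min = (79.0×68.1³ − 60.20×49.30³)/12 = 1.478×10^6 mm⁴
I = 1.478×10^-6 m⁴
Required critical load P_cr = n·P = 2.8 × 210 = 588.0 kN = 5.880×10^5 N
From P_cr = π²EI/(K·L)²:  L = (1/K)·√(π²EI/P_cr) = (1/1)·√(π²×2.00×10^11×1.478×10^-6/5.880×10^5)
L = 2.23 m

L_max ≈ 2.23 m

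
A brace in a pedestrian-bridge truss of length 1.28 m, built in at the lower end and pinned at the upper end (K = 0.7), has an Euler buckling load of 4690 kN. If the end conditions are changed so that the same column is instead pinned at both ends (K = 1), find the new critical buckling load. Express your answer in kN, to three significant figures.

P_cr ≈ 2300 kN

P_cr ∝ 1/K², so P_cr,new = P_cr,old × (K_old/K_new)² = 4690 × (0.7/1)²
= 4690 × 0.4900 = 2300 kN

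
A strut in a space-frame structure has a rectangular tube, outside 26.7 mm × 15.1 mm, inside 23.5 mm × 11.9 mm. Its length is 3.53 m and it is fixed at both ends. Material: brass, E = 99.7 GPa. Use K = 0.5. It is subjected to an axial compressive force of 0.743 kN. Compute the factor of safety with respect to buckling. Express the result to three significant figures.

n ≈ 1.85

Weak-axis I_min = (h_o·b_o³ − h_i·b_i³)/12 with b_o = 15.1, b_i = 11.90 mm (shorter outer/inner sides).
I_min = (26.7×15.1³ − 23.50×11.90³)/12 = 4.360×10^3 mm⁴
I = 4.360×10^3 mm⁴ = 4.360×10^-9 m⁴
Effective length L_e = K·L = 0.5 × 3.53 = 1.765 m
P_cr = π²EI / L_e² = π² × 99.7×10⁹ × 4.360×10^-9 / 1.765² = 1.377×10^3 N
Factor of safety n = P_cr / P = 1.3773 / 0.743 = 1.85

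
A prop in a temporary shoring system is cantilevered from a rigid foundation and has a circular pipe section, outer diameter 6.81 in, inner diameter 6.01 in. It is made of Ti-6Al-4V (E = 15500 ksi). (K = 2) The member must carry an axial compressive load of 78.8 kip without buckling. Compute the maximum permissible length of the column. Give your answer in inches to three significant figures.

d_o = 6.81 in, d_i = 6.01 in
I = π(d_o⁴ − d_i⁴)/64 = π(6.81⁴ − 6.010⁴)/64 = 41.53 in⁴
At the buckling limit P_cr = P = 7.880×10^4 lb
From P_cr = π²EI/(K·L)²:  L = (1/K)·√(π²EI/P_cr) = (1/2)·√(π²×1.55×10^7×41.53/7.880×10^4)
L = 142 in

L_max ≈ 142 in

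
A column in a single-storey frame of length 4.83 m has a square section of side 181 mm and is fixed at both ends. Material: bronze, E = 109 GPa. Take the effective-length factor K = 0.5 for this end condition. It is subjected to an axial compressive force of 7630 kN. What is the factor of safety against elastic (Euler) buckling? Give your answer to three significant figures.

I = a⁴/12 = 181⁴/12 = 8.944×10^7 mm⁴
I = 8.944×10^7 mm⁴ = 8.944×10^-5 m⁴
Effective length L_e = K·L = 0.5 × 4.83 = 2.415 m
P_cr = π²EI / L_e² = π² × 109×10⁹ × 8.944×10^-5 / 2.415² = 1.650×10^7 N
Factor of safety n = P_cr / P = 16498 / 7630 = 2.16

n ≈ 2.16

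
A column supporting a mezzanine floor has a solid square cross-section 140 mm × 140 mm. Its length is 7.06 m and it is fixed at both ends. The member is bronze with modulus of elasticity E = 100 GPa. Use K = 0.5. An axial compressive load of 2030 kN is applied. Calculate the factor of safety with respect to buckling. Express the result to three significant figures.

I = a⁴/12 = 140⁴/12 = 3.201×10^7 mm⁴
I = 3.201×10^7 mm⁴ = 3.201×10^-5 m⁴
Effective length L_e = K·L = 0.5 × 7.06 = 3.530 m
P_cr = π²EI / L_e² = π² × 100×10⁹ × 3.201×10^-5 / 3.530² = 2.536×10^6 N
Factor of safety n = P_cr / P = 2535.6 / 2030 = 1.25

n ≈ 1.25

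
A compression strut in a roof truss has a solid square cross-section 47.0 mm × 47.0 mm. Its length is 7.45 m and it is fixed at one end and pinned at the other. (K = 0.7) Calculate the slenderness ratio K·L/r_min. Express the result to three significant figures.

I = a⁴/12 = 47.0⁴/12 = 4.066×10^5 mm⁴
A = 2.209×10^3 mm²;  r_min = √(I/A) = √(4.066×10^5/2.209×10^3) = 13.57 mm
L_e = K·L = 0.7 × 7.45 m = 5.215 m = 5215.0 mm
λ = L_e / r_min = 5215.0 / 13.57 = 384

λ ≈ 384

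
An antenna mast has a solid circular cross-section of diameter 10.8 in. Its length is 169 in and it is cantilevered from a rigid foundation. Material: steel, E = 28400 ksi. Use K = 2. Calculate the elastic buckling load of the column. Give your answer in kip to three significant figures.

P_cr ≈ 1640 kip

I = πd⁴/64 = π×10.8⁴/64 = 667.8 in⁴
Effective length L_e = K·L = 2 × 169 = 338.0 in
P_cr = π²EI / L_e² = π² × 28400×10³ × 667.8 / 338.0² = 1.639×10^6 lb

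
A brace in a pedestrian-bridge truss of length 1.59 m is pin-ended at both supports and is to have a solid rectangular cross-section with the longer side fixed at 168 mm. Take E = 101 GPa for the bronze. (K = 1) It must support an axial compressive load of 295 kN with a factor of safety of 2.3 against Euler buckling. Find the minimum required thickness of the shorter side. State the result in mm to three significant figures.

Required P_cr = n·P = 2.3 × 295 = 678.5 kN
L_e = K·L = 1 × 1.59 = 1.590 m
Required I = P_cr·L_e²/(π²E) = 6.785×10^5 × 1.590² / (π² × 1.01×10^11) = 1.721×10^-6 m⁴
I_req = 1.721×10^6 mm⁴
Rectangle, weak axis: I_min = h·b³/12 with h = 168 mm fixed  ⇒  b = (12I/h)^(1/3) = 49.7 mm

b ≈ 49.7 mm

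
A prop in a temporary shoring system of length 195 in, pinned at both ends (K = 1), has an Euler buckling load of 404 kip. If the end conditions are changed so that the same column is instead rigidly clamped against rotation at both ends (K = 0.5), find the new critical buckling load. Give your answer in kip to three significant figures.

P_cr ≈ 1620 kip

P_cr ∝ 1/K², so P_cr,new = P_cr,old × (K_old/K_new)² = 404 × (1/0.5)²
= 404 × 4.000 = 1620 kip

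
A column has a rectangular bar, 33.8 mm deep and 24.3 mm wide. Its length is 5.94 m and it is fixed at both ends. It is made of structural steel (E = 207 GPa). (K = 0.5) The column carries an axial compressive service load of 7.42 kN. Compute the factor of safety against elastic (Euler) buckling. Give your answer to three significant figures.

n ≈ 1.26

Buckling occurs about the weak axis: I_min = h·b³/12 with b = 24.3 mm (the shorter side).
I_min = 33.8×24.3³/12 = 4.042×10^4 mm⁴
I = 4.042×10^4 mm⁴ = 4.042×10^-8 m⁴
Effective length L_e = K·L = 0.5 × 5.94 = 2.970 m
P_cr = π²EI / L_e² = π² × 207×10⁹ × 4.042×10^-8 / 2.970² = 9.361×10^3 N
Factor of safety n = P_cr / P = 9.3608 / 7.42 = 1.26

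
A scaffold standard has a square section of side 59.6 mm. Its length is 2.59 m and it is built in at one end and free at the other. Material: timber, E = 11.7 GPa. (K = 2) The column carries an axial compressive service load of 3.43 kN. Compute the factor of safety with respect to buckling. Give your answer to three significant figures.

I = a⁴/12 = 59.6⁴/12 = 1.051×10^6 mm⁴
I = 1.051×10^6 mm⁴ = 1.051×10^-6 m⁴
Effective length L_e = K·L = 2 × 2.59 = 5.180 m
P_cr = π²EI / L_e² = π² × 11.7×10⁹ × 1.051×10^-6 / 5.180² = 4.525×10^3 N
Factor of safety n = P_cr / P = 4.5251 / 3.43 = 1.32

n ≈ 1.32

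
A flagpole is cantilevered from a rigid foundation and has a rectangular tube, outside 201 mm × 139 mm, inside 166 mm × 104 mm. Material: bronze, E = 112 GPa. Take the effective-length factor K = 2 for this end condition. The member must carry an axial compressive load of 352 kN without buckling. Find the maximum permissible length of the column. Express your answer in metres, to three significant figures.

L_max ≈ 4.81 m

Weak-axis I_min = (h_o·b_o³ − h_i·b_i³)/12 with b_o = 139, b_i = 104.0 mm (shorter outer/inner sides).
I_min = (201×139³ − 166.0×104.0³)/12 = 2.942×10^7 mm⁴
I = 2.942×10^-5 m⁴
At the buckling limit P_cr = P = 3.520×10^5 N
From P_cr = π²EI/(K·L)²:  L = (1/K)·√(π²EI/P_cr) = (1/2)·√(π²×1.12×10^11×2.942×10^-5/3.520×10^5)
L = 4.81 m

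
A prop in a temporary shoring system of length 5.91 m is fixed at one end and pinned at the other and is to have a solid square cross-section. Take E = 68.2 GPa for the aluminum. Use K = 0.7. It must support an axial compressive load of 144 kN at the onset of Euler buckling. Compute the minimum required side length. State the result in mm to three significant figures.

a ≈ 81.4 mm

L_e = K·L = 0.7 × 5.91 = 4.137 m
Required I = P_cr·L_e²/(π²E) = 1.440×10^5 × 4.137² / (π² × 6.82×10^10) = 3.661×10^-6 m⁴
I_req = 3.661×10^6 mm⁴
Solid square: I = a⁴/12  ⇒  a = (12I)^(1/4) = (12×3.661×10^6)^(1/4) = 81.4 mm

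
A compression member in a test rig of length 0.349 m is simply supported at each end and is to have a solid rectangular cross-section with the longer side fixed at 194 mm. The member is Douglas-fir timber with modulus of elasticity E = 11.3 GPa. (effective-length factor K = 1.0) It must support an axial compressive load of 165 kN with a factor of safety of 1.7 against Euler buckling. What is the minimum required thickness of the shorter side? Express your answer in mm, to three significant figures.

b ≈ 26.7 mm

Required P_cr = n·P = 1.7 × 165 = 280.5 kN
L_e = K·L = 1 × 0.349 = 0.3490 m
Required I = P_cr·L_e²/(π²E) = 2.805×10^5 × 0.3490² / (π² × 1.13×10^10) = 3.063×10^-7 m⁴
I_req = 3.063×10^5 mm⁴
Rectangle, weak axis: I_min = h·b³/12 with h = 194 mm fixed  ⇒  b = (12I/h)^(1/3) = 26.7 mm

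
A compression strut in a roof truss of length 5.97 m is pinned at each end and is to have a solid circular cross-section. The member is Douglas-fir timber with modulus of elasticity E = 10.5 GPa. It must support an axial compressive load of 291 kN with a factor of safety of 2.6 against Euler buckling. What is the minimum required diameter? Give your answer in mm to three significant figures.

Required P_cr = n·P = 2.6 × 291 = 756.6 kN
L_e = K·L = 1 × 5.97 = 5.970 m
Required I = P_cr·L_e²/(π²E) = 7.566×10^5 × 5.970² / (π² × 1.05×10^10) = 2.602×10^-4 m⁴
I_req = 2.602×10^8 mm⁴
Solid circle: I = πd⁴/64  ⇒  d = (64I/π)^(1/4) = (64×2.602×10^8/π)^(1/4) = 270 mm

d ≈ 270 mm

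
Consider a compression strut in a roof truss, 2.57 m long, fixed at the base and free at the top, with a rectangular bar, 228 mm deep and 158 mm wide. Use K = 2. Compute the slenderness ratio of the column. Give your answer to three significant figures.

λ ≈ 113

For a rectangle r_min = b/√12 = 158/√12 = 45.61 mm
L_e = K·L = 2 × 2.57 m = 5.140 m = 5140.0 mm
λ = L_e / r_min = 5140.0 / 45.61 = 113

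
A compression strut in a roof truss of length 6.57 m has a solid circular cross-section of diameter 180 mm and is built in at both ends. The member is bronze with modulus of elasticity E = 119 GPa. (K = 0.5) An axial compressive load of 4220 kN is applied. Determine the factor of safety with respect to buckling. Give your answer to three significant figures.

n ≈ 1.33

I = πd⁴/64 = π×180⁴/64 = 5.153×10^7 mm⁴
I = 5.153×10^7 mm⁴ = 5.153×10^-5 m⁴
Effective length L_e = K·L = 0.5 × 6.57 = 3.285 m
P_cr = π²EI / L_e² = π² × 119×10⁹ × 5.153×10^-5 / 3.285² = 5.608×10^6 N
Factor of safety n = P_cr / P = 5608.4 / 4220 = 1.33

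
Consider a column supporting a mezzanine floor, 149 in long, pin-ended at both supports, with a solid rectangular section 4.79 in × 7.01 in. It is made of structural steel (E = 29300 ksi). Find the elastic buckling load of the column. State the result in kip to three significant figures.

Buckling occurs about the weak axis: I_min = h·b³/12 with b = 4.79 in (the shorter side).
I_min = 7.01×4.79³/12 = 64.20 in⁴
Effective length L_e = K·L = 1 × 149 = 149.0 in
P_cr = π²EI / L_e² = π² × 29300×10³ × 64.20 / 149.0² = 8.363×10^5 lb

P_cr ≈ 836 kip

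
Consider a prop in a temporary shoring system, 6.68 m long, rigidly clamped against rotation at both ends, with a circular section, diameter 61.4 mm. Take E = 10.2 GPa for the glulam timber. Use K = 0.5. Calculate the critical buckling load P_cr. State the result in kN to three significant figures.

P_cr ≈ 6.30 kN

I = πd⁴/64 = π×61.4⁴/64 = 6.977×10^5 mm⁴
I = 6.977×10^5 mm⁴ = 6.977×10^-7 m⁴
Effective length L_e = K·L = 0.5 × 6.68 = 3.340 m
P_cr = π²EI / L_e² = π² × 10.2×10⁹ × 6.977×10^-7 / 3.340² = 6.296×10^3 N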